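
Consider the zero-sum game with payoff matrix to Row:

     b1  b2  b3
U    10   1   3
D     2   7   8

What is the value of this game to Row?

Row minima: U → 1, D → 2; maximin = 2.
Column maxima: b1 → 10, b2 → 7, b3 → 8; minimax = 7.
2 ≠ 7, so there is no saddle point; optimal play is mixed.
b3 is strictly dominated by b2 (it gives Row strictly more in every row), so Column never plays it.
On the remaining 2×2 (U, D vs b1, b2):
Let Row play U with probability p. Expected payoff against b1: 10p + 2(1−p) = 8p + 2; against b2: 1p + 7(1−p) = −6p + 7.
Setting these equal: 8p + 2 = −6p + 7 ⇒ 14p = 5 ⇒ p = 5/14, and the value is (8)·(5/14) + 2 = 34/7.
For Column: with q = P(b1), equating U's and D's payoffs gives 9q + 1 = −5q + 7 ⇒ q = 3/7.

34/7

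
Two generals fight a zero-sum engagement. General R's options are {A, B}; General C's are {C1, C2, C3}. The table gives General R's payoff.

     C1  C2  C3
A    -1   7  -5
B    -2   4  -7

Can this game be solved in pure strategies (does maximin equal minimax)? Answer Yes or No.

Yes

Row minima: A → -5, B → -7; maximin = -5.
Column maxima: C1 → -1, C2 → 7, C3 → -5; minimax = -5.
maximin = minimax = -5, so a saddle point exists.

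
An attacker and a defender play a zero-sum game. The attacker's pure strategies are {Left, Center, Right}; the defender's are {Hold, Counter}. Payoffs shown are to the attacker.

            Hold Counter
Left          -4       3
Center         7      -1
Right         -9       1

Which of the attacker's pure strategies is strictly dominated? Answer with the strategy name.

Right

Left gives a strictly higher payoff than Right against every column: -4 > -9, 3 > 1.
So Right is strictly dominated and the attacker never plays it.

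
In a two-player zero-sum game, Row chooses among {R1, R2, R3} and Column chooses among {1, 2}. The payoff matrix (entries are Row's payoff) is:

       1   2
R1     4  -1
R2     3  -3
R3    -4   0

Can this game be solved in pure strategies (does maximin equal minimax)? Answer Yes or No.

No

Row minima: R1 → -1, R2 → -3, R3 → -4; maximin = -1.
Column maxima: 1 → 4, 2 → 0; minimax = 0.
-1 ≠ 0, so no pure-strategy equilibrium exists.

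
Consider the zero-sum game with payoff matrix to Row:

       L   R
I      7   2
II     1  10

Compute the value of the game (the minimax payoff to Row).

Row minima: I → 2, II → 1; maximin = 2.
Column maxima: L → 7, R → 10; minimax = 7.
2 ≠ 7, so there is no saddle point; optimal play is mixed.
Let Row play I with probability p. Expected payoff against L: 7p + 1(1−p) = 6p + 1; against R: 2p + 10(1−p) = −8p + 10.
Setting these equal: 6p + 1 = −8p + 10 ⇒ 14p = 9 ⇒ p = 9/14, and the value is (6)·(9/14) + 1 = 34/7.
For Column: with q = P(L), equating I's and II's payoffs gives 5q + 2 = −9q + 10 ⇒ q = 4/7.

34/7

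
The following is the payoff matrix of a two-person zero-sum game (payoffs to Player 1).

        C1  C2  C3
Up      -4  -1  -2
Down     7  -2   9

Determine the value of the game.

-5/4

Row minima: Up → -4, Down → -2; maximin = -2.
Column maxima: C1 → 7, C2 → -1, C3 → 9; minimax = -1.
-2 ≠ -1, so there is no saddle point; optimal play is mixed.
C3 is strictly dominated by C1 (it gives Player 1 strictly more in every row), so Player 2 never plays it.
On the remaining 2×2 (Up, Down vs C1, C2):
Let Player 1 play Up with probability p. Expected payoff against C1: (-4)p + 7(1−p) = −11p + 7; against C2: (-1)p + (-2)(1−p) = p − 2.
Setting these equal: −11p + 7 = p − 2 ⇒ −12p = -9 ⇒ p = 3/4, and the value is (-11)·(3/4) + 7 = -5/4.
For Player 2: with q = P(C1), equating Up's and Down's payoffs gives −3q − 1 = 9q − 2 ⇒ q = 1/12.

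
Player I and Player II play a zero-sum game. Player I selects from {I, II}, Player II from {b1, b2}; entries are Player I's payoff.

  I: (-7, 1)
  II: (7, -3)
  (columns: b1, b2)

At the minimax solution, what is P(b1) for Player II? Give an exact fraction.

Row minima: I → -7, II → -3; maximin = -3.
Column maxima: b1 → 7, b2 → 1; minimax = 1.
-3 ≠ 1, so there is no saddle point; optimal play is mixed.
Let Player I play I with probability p. Expected payoff against b1: (-7)p + 7(1−p) = −14p + 7; against b2: 1p + (-3)(1−p) = 4p − 3.
Setting these equal: −14p + 7 = 4p − 3 ⇒ −18p = -10 ⇒ p = 5/9, and the value is (-14)·(5/9) + 7 = -7/9.
For Player II: with q = P(b1), equating I's and II's payoffs gives −8q + 1 = 10q − 3 ⇒ q = 2/9.

2/9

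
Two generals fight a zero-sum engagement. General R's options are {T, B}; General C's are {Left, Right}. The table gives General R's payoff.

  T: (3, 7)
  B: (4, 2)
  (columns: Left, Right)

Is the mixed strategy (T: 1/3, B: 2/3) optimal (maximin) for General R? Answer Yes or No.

Yes

Against Left this mix gives (1/3)·3 + (2/3)·4 = 11/3.
Against Right this mix gives (1/3)·7 + (2/3)·2 = 11/3.
All of General C's active replies (Left, Right) yield 11/3, and no column does worse for General R. The mix makes General C indifferent and guarantees 11/3, so it is optimal.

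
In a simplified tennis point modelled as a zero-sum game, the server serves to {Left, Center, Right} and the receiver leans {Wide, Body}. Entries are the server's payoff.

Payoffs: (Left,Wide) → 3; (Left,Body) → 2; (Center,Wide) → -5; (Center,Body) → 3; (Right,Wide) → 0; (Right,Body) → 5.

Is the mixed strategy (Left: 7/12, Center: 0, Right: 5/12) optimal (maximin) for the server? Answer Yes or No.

No

Against Wide this mix gives (7/12)·3 + (5/12)·0 = 7/4.
Against Body this mix gives (7/12)·2 + (5/12)·5 = 13/4.
The receiver will play Wide, holding the server to 7/4. Shifting weight toward the row that does better against Wide would raise this floor (the equalizing mix achieves 5/2 against both Wide and Body), so the proposed strategy is not optimal.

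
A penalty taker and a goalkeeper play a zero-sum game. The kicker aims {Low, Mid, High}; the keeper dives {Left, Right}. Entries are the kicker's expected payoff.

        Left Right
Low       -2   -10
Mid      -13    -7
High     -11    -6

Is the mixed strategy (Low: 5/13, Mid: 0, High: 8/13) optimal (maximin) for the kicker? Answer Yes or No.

Against Left this mix gives (5/13)·(-2) + (8/13)·(-11) = -98/13.
Against Right this mix gives (5/13)·(-10) + (8/13)·(-6) = -98/13.
All of the keeper's active replies (Left, Right) yield -98/13, and no column does worse for the kicker. The mix makes the keeper indifferent and guarantees -98/13, so it is optimal.

Yes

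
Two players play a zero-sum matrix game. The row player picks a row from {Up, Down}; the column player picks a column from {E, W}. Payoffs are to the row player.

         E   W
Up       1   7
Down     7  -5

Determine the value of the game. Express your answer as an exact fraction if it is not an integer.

Row minima: Up → 1, Down → -5; maximin = 1.
Column maxima: E → 7, W → 7; minimax = 7.
1 ≠ 7, so there is no saddle point; optimal play is mixed.
Let the row player play Up with probability p. Expected payoff against E: 1p + 7(1−p) = −6p + 7; against W: 7p + (-5)(1−p) = 12p − 5.
Setting these equal: −6p + 7 = 12p − 5 ⇒ −18p = -12 ⇒ p = 2/3, and the value is (-6)·(2/3) + 7 = 3.
For the column player: with q = P(E), equating Up's and Down's payoffs gives −6q + 7 = 12q − 5 ⇒ q = 2/3.

3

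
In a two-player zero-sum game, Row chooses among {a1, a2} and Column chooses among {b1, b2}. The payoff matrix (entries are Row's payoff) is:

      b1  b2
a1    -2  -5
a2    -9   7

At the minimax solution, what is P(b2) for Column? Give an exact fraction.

Row minima: a1 → -5, a2 → -9; maximin = -5.
Column maxima: b1 → -2, b2 → 7; minimax = -2.
-5 ≠ -2, so there is no saddle point; optimal play is mixed.
Let Row play a1 with probability p. Expected payoff against b1: (-2)p + (-9)(1−p) = 7p − 9; against b2: (-5)p + 7(1−p) = −12p + 7.
Setting these equal: 7p − 9 = −12p + 7 ⇒ 19p = 16 ⇒ p = 16/19, and the value is (7)·(16/19) − 9 = -59/19.
For Column: with q = P(b1), equating a1's and a2's payoffs gives 3q − 5 = −16q + 7 ⇒ q = 12/19.

7/19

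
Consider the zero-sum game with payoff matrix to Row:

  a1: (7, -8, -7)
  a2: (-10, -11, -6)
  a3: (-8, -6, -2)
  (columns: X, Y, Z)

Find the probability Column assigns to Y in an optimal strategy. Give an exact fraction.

15/17

Row minima: a1 → -8, a2 → -11, a3 → -8; maximin = -8.
Column maxima: X → 7, Y → -6, Z → -2; minimax = -6.
-8 ≠ -6, so there is no saddle point; optimal play is mixed.
a2 is strictly dominated by a3, so Row never plays it.
Z is strictly dominated by Y (it gives Row strictly more in every row), so Column never plays it.
On the remaining 2×2 (a1, a3 vs X, Y):
Let Row play a1 with probability p. Expected payoff against X: 7p + (-8)(1−p) = 15p − 8; against Y: (-8)p + (-6)(1−p) = −2p − 6.
Setting these equal: 15p − 8 = −2p − 6 ⇒ 17p = 2 ⇒ p = 2/17, and the value is (15)·(2/17) − 8 = -106/17.
For Column: with q = P(X), equating a1's and a3's payoffs gives 15q − 8 = −2q − 6 ⇒ q = 2/17.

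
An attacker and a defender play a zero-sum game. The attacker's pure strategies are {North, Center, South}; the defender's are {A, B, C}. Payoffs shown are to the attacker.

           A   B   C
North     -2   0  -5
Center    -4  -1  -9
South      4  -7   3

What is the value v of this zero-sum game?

Row minima: North → -5, Center → -9, South → -7; maximin = -5.
Column maxima: A → 4, B → 0, C → 3; minimax = 0.
-5 ≠ 0, so there is no saddle point; optimal play is mixed.
Center is strictly dominated by North, so the attacker never plays it.
A is strictly dominated by C (it gives the attacker strictly more in every row), so the defender never plays it.
On the remaining 2×2 (North, South vs B, C):
Let the attacker play North with probability p. Expected payoff against B: 0p + (-7)(1−p) = 7p − 7; against C: (-5)p + 3(1−p) = −8p + 3.
Setting these equal: 7p − 7 = −8p + 3 ⇒ 15p = 10 ⇒ p = 2/3, and the value is (7)·(2/3) − 7 = -7/3.
For the defender: with q = P(B), equating North's and South's payoffs gives 5q − 5 = −10q + 3 ⇒ q = 8/15.

-7/3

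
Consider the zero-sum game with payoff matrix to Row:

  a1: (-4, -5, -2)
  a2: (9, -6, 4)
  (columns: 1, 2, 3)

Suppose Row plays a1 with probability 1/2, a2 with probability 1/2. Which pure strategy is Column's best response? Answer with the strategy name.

If Column plays 1, Row's expected payoff is (1/2)·(-4) + (1/2)·9 = 5/2.
If Column plays 2, Row's expected payoff is (1/2)·(-5) + (1/2)·(-6) = -11/2.
If Column plays 3, Row's expected payoff is (1/2)·(-2) + (1/2)·4 = 1.
Column minimizes Row's payoff; the smallest is -11/2, so the best response is 2.

2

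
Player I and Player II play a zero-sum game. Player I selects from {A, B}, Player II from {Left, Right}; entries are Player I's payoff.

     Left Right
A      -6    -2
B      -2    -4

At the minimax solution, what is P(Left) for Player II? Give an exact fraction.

Row minima: A → -6, B → -4; maximin = -4.
Column maxima: Left → -2, Right → -2; minimax = -2.
-4 ≠ -2, so there is no saddle point; optimal play is mixed.
Let Player I play A with probability p. Expected payoff against Left: (-6)p + (-2)(1−p) = −4p − 2; against Right: (-2)p + (-4)(1−p) = 2p − 4.
Setting these equal: −4p − 2 = 2p − 4 ⇒ −6p = -2 ⇒ p = 1/3, and the value is (-4)·(1/3) − 2 = -10/3.
For Player II: with q = P(Left), equating A's and B's payoffs gives −4q − 2 = 2q − 4 ⇒ q = 1/3.

1/3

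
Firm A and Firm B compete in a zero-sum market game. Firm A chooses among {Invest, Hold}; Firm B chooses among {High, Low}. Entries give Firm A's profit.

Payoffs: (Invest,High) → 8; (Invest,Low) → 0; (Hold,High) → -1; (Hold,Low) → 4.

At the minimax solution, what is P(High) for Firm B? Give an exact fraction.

4/13

Row minima: Invest → 0, Hold → -1; maximin = 0.
Column maxima: High → 8, Low → 4; minimax = 4.
0 ≠ 4, so there is no saddle point; optimal play is mixed.
Let Firm A play Invest with probability p. Expected payoff against High: 8p + (-1)(1−p) = 9p − 1; against Low: 0p + 4(1−p) = −4p + 4.
Setting these equal: 9p − 1 = −4p + 4 ⇒ 13p = 5 ⇒ p = 5/13, and the value is (9)·(5/13) − 1 = 32/13.
For Firm B: with q = P(High), equating Invest's and Hold's payoffs gives 8q = −5q + 4 ⇒ q = 4/13.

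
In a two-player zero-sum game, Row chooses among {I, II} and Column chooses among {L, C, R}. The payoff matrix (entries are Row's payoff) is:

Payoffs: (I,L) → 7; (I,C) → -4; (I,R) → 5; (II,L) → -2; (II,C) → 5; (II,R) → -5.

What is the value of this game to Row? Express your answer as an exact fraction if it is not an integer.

Row minima: I → -4, II → -5; maximin = -4.
Column maxima: L → 7, C → 5, R → 5; minimax = 5.
-4 ≠ 5, so there is no saddle point; optimal play is mixed.
L is strictly dominated by R (it gives Row strictly more in every row), so Column never plays it.
On the remaining 2×2 (I, II vs C, R):
Let Row play I with probability p. Expected payoff against C: (-4)p + 5(1−p) = −9p + 5; against R: 5p + (-5)(1−p) = 10p − 5.
Setting these equal: −9p + 5 = 10p − 5 ⇒ −19p = -10 ⇒ p = 10/19, and the value is (-9)·(10/19) + 5 = 5/19.
For Column: with q = P(C), equating I's and II's payoffs gives −9q + 5 = 10q − 5 ⇒ q = 10/19.

5/19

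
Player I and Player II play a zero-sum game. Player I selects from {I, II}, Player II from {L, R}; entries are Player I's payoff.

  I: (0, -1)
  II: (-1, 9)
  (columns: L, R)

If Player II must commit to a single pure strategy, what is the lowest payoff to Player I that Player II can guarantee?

0

Column maxima: L → 0, R → 9.
The smallest of these is 0.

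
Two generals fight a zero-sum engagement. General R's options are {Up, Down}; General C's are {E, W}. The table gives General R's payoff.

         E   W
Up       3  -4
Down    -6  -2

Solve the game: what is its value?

-30/11

Row minima: Up → -4, Down → -6; maximin = -4.
Column maxima: E → 3, W → -2; minimax = -2.
-4 ≠ -2, so there is no saddle point; optimal play is mixed.
Let General R play Up with probability p. Expected payoff against E: 3p + (-6)(1−p) = 9p − 6; against W: (-4)p + (-2)(1−p) = −2p − 2.
Setting these equal: 9p − 6 = −2p − 2 ⇒ 11p = 4 ⇒ p = 4/11, and the value is (9)·(4/11) − 6 = -30/11.
For General C: with q = P(E), equating Up's and Down's payoffs gives 7q − 4 = −4q − 2 ⇒ q = 2/11.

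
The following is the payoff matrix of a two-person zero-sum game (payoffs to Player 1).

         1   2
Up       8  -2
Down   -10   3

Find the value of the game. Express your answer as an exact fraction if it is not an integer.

Row minima: Up → -2, Down → -10; maximin = -2.
Column maxima: 1 → 8, 2 → 3; minimax = 3.
-2 ≠ 3, so there is no saddle point; optimal play is mixed.
Let Player 1 play Up with probability p. Expected payoff against 1: 8p + (-10)(1−p) = 18p − 10; against 2: (-2)p + 3(1−p) = −5p + 3.
Setting these equal: 18p − 10 = −5p + 3 ⇒ 23p = 13 ⇒ p = 13/23, and the value is (18)·(13/23) − 10 = 4/23.
For Player 2: with q = P(1), equating Up's and Down's payoffs gives 10q − 2 = −13q + 3 ⇒ q = 5/23.

4/23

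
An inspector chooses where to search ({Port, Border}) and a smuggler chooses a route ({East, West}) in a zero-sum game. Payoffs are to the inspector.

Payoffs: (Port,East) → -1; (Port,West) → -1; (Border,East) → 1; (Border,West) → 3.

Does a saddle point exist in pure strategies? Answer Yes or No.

Row minima: Port → -1, Border → 1; maximin = 1.
Column maxima: East → 1, West → 3; minimax = 1.
maximin = minimax = 1, so a saddle point exists.

Yes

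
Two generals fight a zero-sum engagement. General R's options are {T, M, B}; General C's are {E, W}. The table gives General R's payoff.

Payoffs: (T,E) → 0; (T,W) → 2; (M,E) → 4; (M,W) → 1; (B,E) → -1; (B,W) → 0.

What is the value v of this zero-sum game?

8/5

Row minima: T → 0, M → 1, B → -1; maximin = 1.
Column maxima: E → 4, W → 2; minimax = 2.
1 ≠ 2, so there is no saddle point; optimal play is mixed.
B is strictly dominated by T, so General R never plays it.
On the remaining 2×2 (T, M vs E, W):
Let General R play T with probability p. Expected payoff against E: 0p + 4(1−p) = −4p + 4; against W: 2p + 1(1−p) = p + 1.
Setting these equal: −4p + 4 = p + 1 ⇒ −5p = -3 ⇒ p = 3/5, and the value is (-4)·(3/5) + 4 = 8/5.
For General C: with q = P(E), equating T's and M's payoffs gives −2q + 2 = 3q + 1 ⇒ q = 1/5.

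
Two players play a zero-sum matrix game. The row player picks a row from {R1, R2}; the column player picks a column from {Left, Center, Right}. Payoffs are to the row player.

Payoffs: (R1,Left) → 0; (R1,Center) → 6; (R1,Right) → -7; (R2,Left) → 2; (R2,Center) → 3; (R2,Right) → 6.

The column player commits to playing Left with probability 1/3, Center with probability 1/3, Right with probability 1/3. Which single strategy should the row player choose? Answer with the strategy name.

Expected payoff of R1: (1/3)·0 + (1/3)·6 + (1/3)·(-7) = -1/3.
Expected payoff of R2: (1/3)·2 + (1/3)·3 + (1/3)·6 = 11/3.
The largest is 11/3, so the row player's best response is R2.

R2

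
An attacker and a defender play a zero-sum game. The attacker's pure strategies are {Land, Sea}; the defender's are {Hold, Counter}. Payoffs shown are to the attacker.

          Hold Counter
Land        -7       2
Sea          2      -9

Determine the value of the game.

-59/20

Row minima: Land → -7, Sea → -9; maximin = -7.
Column maxima: Hold → 2, Counter → 2; minimax = 2.
-7 ≠ 2, so there is no saddle point; optimal play is mixed.
Let the attacker play Land with probability p. Expected payoff against Hold: (-7)p + 2(1−p) = −9p + 2; against Counter: 2p + (-9)(1−p) = 11p − 9.
Setting these equal: −9p + 2 = 11p − 9 ⇒ −20p = -11 ⇒ p = 11/20, and the value is (-9)·(11/20) + 2 = -59/20.
For the defender: with q = P(Hold), equating Land's and Sea's payoffs gives −9q + 2 = 11q − 9 ⇒ q = 11/20.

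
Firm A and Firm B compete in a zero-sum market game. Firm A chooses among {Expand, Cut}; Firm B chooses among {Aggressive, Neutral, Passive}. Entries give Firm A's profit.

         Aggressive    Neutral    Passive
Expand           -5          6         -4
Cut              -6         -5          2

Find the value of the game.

Row minima: Expand → -5, Cut → -6; maximin = -5.
Column maxima: Aggressive → -5, Neutral → 6, Passive → 2; minimax = -5.
Since maximin = minimax = -5, there is a saddle point and the value is -5.

-5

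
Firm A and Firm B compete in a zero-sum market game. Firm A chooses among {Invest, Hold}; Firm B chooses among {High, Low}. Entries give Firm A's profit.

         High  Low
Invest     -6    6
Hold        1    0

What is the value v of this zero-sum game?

6/13

Row minima: Invest → -6, Hold → 0; maximin = 0.
Column maxima: High → 1, Low → 6; minimax = 1.
0 ≠ 1, so there is no saddle point; optimal play is mixed.
Let Firm A play Invest with probability p. Expected payoff against High: (-6)p + 1(1−p) = −7p + 1; against Low: 6p + 0(1−p) = 6p.
Setting these equal: −7p + 1 = 6p ⇒ −13p = -1 ⇒ p = 1/13, and the value is (-7)·(1/13) + 1 = 6/13.
For Firm B: with q = P(High), equating Invest's and Hold's payoffs gives −12q + 6 = q ⇒ q = 6/13.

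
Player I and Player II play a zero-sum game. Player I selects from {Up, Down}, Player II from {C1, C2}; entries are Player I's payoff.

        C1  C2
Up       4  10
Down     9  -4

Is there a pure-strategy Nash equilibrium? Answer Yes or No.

Row minima: Up → 4, Down → -4; maximin = 4.
Column maxima: C1 → 9, C2 → 10; minimax = 9.
4 ≠ 9, so no pure-strategy equilibrium exists.

No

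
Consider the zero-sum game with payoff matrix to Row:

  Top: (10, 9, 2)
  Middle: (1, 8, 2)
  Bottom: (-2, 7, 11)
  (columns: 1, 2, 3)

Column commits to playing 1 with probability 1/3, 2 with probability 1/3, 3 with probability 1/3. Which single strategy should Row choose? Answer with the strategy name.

Top

Expected payoff of Top: (1/3)·10 + (1/3)·9 + (1/3)·2 = 7.
Expected payoff of Middle: (1/3)·1 + (1/3)·8 + (1/3)·2 = 11/3.
Expected payoff of Bottom: (1/3)·(-2) + (1/3)·7 + (1/3)·11 = 16/3.
The largest is 7, so Row's best response is Top.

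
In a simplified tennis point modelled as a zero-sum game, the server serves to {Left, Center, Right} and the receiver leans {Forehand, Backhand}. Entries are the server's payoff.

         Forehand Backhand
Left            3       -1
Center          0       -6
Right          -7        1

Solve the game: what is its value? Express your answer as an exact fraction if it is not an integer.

-1/3

Row minima: Left → -1, Center → -6, Right → -7; maximin = -1.
Column maxima: Forehand → 3, Backhand → 1; minimax = 1.
-1 ≠ 1, so there is no saddle point; optimal play is mixed.
Center is strictly dominated by Left, so the server never plays it.
On the remaining 2×2 (Left, Right vs Forehand, Backhand):
Let the server play Left with probability p. Expected payoff against Forehand: 3p + (-7)(1−p) = 10p − 7; against Backhand: (-1)p + 1(1−p) = −2p + 1.
Setting these equal: 10p − 7 = −2p + 1 ⇒ 12p = 8 ⇒ p = 2/3, and the value is (10)·(2/3) − 7 = -1/3.
For the receiver: with q = P(Forehand), equating Left's and Right's payoffs gives 4q − 1 = −8q + 1 ⇒ q = 1/6.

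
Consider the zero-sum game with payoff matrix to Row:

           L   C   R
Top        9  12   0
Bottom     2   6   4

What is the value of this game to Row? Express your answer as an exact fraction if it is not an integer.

36/11

Row minima: Top → 0, Bottom → 2; maximin = 2.
Column maxima: L → 9, C → 12, R → 4; minimax = 4.
2 ≠ 4, so there is no saddle point; optimal play is mixed.
C is strictly dominated by L (it gives Row strictly more in every row), so Column never plays it.
On the remaining 2×2 (Top, Bottom vs L, R):
Let Row play Top with probability p. Expected payoff against L: 9p + 2(1−p) = 7p + 2; against R: 0p + 4(1−p) = −4p + 4.
Setting these equal: 7p + 2 = −4p + 4 ⇒ 11p = 2 ⇒ p = 2/11, and the value is (7)·(2/11) + 2 = 36/11.
For Column: with q = P(L), equating Top's and Bottom's payoffs gives 9q = −2q + 4 ⇒ q = 4/11.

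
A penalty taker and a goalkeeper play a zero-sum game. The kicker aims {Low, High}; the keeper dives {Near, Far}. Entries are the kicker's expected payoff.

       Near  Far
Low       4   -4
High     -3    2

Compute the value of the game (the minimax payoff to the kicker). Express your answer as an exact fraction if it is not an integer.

Row minima: Low → -4, High → -3; maximin = -3.
Column maxima: Near → 4, Far → 2; minimax = 2.
-3 ≠ 2, so there is no saddle point; optimal play is mixed.
Let the kicker play Low with probability p. Expected payoff against Near: 4p + (-3)(1−p) = 7p − 3; against Far: (-4)p + 2(1−p) = −6p + 2.
Setting these equal: 7p − 3 = −6p + 2 ⇒ 13p = 5 ⇒ p = 5/13, and the value is (7)·(5/13) − 3 = -4/13.
For the keeper: with q = P(Near), equating Low's and High's payoffs gives 8q − 4 = −5q + 2 ⇒ q = 6/13.

-4/13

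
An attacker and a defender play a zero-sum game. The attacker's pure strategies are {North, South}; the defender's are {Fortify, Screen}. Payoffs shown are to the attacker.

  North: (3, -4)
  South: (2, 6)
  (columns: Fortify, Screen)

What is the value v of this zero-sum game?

26/11

Row minima: North → -4, South → 2; maximin = 2.
Column maxima: Fortify → 3, Screen → 6; minimax = 3.
2 ≠ 3, so there is no saddle point; optimal play is mixed.
Let the attacker play North with probability p. Expected payoff against Fortify: 3p + 2(1−p) = p + 2; against Screen: (-4)p + 6(1−p) = −10p + 6.
Setting these equal: p + 2 = −10p + 6 ⇒ 11p = 4 ⇒ p = 4/11, and the value is (1)·(4/11) + 2 = 26/11.
For the defender: with q = P(Fortify), equating North's and South's payoffs gives 7q − 4 = −4q + 6 ⇒ q = 10/11.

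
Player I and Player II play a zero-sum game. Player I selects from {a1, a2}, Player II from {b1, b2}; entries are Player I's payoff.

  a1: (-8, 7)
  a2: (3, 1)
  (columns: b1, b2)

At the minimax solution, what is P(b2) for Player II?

Row minima: a1 → -8, a2 → 1; maximin = 1.
Column maxima: b1 → 3, b2 → 7; minimax = 3.
1 ≠ 3, so there is no saddle point; optimal play is mixed.
Let Player I play a1 with probability p. Expected payoff against b1: (-8)p + 3(1−p) = −11p + 3; against b2: 7p + 1(1−p) = 6p + 1.
Setting these equal: −11p + 3 = 6p + 1 ⇒ −17p = -2 ⇒ p = 2/17, and the value is (-11)·(2/17) + 3 = 29/17.
For Player II: with q = P(b1), equating a1's and a2's payoffs gives −15q + 7 = 2q + 1 ⇒ q = 6/17.

11/17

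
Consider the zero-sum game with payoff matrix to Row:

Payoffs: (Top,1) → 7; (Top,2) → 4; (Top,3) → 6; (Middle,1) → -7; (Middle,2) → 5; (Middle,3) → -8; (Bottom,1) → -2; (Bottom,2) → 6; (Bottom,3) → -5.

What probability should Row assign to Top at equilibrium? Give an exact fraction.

11/13

Row minima: Top → 4, Middle → -8, Bottom → -5; maximin = 4.
Column maxima: 1 → 7, 2 → 6, 3 → 6; minimax = 6.
4 ≠ 6, so there is no saddle point; optimal play is mixed.
Middle is strictly dominated by Bottom, so Row never plays it.
1 is strictly dominated by 3 (it gives Row strictly more in every row), so Column never plays it.
On the remaining 2×2 (Top, Bottom vs 2, 3):
Let Row play Top with probability p. Expected payoff against 2: 4p + 6(1−p) = −2p + 6; against 3: 6p + (-5)(1−p) = 11p − 5.
Setting these equal: −2p + 6 = 11p − 5 ⇒ −13p = -11 ⇒ p = 11/13, and the value is (-2)·(11/13) + 6 = 56/13.
For Column: with q = P(2), equating Top's and Bottom's payoffs gives −2q + 6 = 11q − 5 ⇒ q = 11/13.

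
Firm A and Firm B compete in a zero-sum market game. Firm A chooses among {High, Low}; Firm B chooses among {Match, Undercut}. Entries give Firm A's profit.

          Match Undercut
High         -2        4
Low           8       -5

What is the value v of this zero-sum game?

22/19

Row minima: High → -2, Low → -5; maximin = -2.
Column maxima: Match → 8, Undercut → 4; minimax = 4.
-2 ≠ 4, so there is no saddle point; optimal play is mixed.
Let Firm A play High with probability p. Expected payoff against Match: (-2)p + 8(1−p) = −10p + 8; against Undercut: 4p + (-5)(1−p) = 9p − 5.
Setting these equal: −10p + 8 = 9p − 5 ⇒ −19p = -13 ⇒ p = 13/19, and the value is (-10)·(13/19) + 8 = 22/19.
For Firm B: with q = P(Match), equating High's and Low's payoffs gives −6q + 4 = 13q − 5 ⇒ q = 9/19.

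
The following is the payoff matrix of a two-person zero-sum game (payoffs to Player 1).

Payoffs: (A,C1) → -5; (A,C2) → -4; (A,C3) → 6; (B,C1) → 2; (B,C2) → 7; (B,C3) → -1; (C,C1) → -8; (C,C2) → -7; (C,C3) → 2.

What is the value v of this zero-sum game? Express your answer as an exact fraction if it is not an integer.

1/2

Row minima: A → -5, B → -1, C → -8; maximin = -1.
Column maxima: C1 → 2, C2 → 7, C3 → 6; minimax = 2.
-1 ≠ 2, so there is no saddle point; optimal play is mixed.
C is strictly dominated by A, so Player 1 never plays it.
C2 is strictly dominated by C1 (it gives Player 1 strictly more in every row), so Player 2 never plays it.
On the remaining 2×2 (A, B vs C1, C3):
Let Player 1 play A with probability p. Expected payoff against C1: (-5)p + 2(1−p) = −7p + 2; against C3: 6p + (-1)(1−p) = 7p − 1.
Setting these equal: −7p + 2 = 7p − 1 ⇒ −14p = -3 ⇒ p = 3/14, and the value is (-7)·(3/14) + 2 = 1/2.
For Player 2: with q = P(C1), equating A's and B's payoffs gives −11q + 6 = 3q − 1 ⇒ q = 1/2.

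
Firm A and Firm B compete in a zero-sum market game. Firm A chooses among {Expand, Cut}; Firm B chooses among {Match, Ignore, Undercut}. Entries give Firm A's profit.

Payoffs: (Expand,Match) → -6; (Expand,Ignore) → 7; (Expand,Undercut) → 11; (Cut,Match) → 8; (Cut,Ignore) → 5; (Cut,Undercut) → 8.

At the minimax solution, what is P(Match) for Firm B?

Row minima: Expand → -6, Cut → 5; maximin = 5.
Column maxima: Match → 8, Ignore → 7, Undercut → 11; minimax = 7.
5 ≠ 7, so there is no saddle point; optimal play is mixed.
Undercut is strictly dominated by Ignore (it gives Firm A strictly more in every row), so Firm B never plays it.
On the remaining 2×2 (Expand, Cut vs Match, Ignore):
Let Firm A play Expand with probability p. Expected payoff against Match: (-6)p + 8(1−p) = −14p + 8; against Ignore: 7p + 5(1−p) = 2p + 5.
Setting these equal: −14p + 8 = 2p + 5 ⇒ −16p = -3 ⇒ p = 3/16, and the value is (-14)·(3/16) + 8 = 43/8.
For Firm B: with q = P(Match), equating Expand's and Cut's payoffs gives −13q + 7 = 3q + 5 ⇒ q = 1/8.

1/8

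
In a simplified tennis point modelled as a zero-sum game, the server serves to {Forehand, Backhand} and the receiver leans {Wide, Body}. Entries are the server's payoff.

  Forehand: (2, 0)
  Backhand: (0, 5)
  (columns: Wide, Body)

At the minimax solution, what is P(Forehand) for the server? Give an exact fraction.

5/7

Row minima: Forehand → 0, Backhand → 0; maximin = 0.
Column maxima: Wide → 2, Body → 5; minimax = 2.
0 ≠ 2, so there is no saddle point; optimal play is mixed.
Let the server play Forehand with probability p. Expected payoff against Wide: 2p + 0(1−p) = 2p; against Body: 0p + 5(1−p) = −5p + 5.
Setting these equal: 2p = −5p + 5 ⇒ 7p = 5 ⇒ p = 5/7, and the value is (2)·(5/7) = 10/7.
For the receiver: with q = P(Wide), equating Forehand's and Backhand's payoffs gives 2q = −5q + 5 ⇒ q = 5/7.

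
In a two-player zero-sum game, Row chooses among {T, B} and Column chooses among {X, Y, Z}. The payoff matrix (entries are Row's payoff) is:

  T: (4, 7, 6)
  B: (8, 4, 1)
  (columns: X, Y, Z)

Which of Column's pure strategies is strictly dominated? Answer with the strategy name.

Y

Z holds Row's payoff strictly below Y in every row: 6 < 7, 1 < 4.
So Y is strictly dominated for Column.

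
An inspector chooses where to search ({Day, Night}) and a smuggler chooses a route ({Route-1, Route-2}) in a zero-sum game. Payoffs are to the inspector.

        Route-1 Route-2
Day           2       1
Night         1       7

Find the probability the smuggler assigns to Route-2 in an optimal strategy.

1/7

Row minima: Day → 1, Night → 1; maximin = 1.
Column maxima: Route-1 → 2, Route-2 → 7; minimax = 2.
1 ≠ 2, so there is no saddle point; optimal play is mixed.
Let the inspector play Day with probability p. Expected payoff against Route-1: 2p + 1(1−p) = p + 1; against Route-2: 1p + 7(1−p) = −6p + 7.
Setting these equal: p + 1 = −6p + 7 ⇒ 7p = 6 ⇒ p = 6/7, and the value is (1)·(6/7) + 1 = 13/7.
For the smuggler: with q = P(Route-1), equating Day's and Night's payoffs gives q + 1 = −6q + 7 ⇒ q = 6/7.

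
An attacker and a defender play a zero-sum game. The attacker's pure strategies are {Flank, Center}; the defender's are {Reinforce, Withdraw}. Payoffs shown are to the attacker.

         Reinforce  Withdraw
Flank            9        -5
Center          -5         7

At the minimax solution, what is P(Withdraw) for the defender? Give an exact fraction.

7/13

Row minima: Flank → -5, Center → -5; maximin = -5.
Column maxima: Reinforce → 9, Withdraw → 7; minimax = 7.
-5 ≠ 7, so there is no saddle point; optimal play is mixed.
Let the attacker play Flank with probability p. Expected payoff against Reinforce: 9p + (-5)(1−p) = 14p − 5; against Withdraw: (-5)p + 7(1−p) = −12p + 7.
Setting these equal: 14p − 5 = −12p + 7 ⇒ 26p = 12 ⇒ p = 6/13, and the value is (14)·(6/13) − 5 = 19/13.
For the defender: with q = P(Reinforce), equating Flank's and Center's payoffs gives 14q − 5 = −12q + 7 ⇒ q = 6/13.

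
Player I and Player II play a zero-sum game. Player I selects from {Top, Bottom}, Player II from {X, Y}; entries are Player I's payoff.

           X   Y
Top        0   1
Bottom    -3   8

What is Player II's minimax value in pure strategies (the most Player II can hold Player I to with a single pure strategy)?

0

Column maxima: X → 0, Y → 8.
The smallest of these is 0.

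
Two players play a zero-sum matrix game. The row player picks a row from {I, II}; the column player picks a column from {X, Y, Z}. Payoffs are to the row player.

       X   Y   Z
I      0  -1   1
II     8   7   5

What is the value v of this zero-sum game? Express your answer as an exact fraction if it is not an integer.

5

Row minima: I → -1, II → 5; maximin = 5.
Column maxima: X → 8, Y → 7, Z → 5; minimax = 5.
Since maximin = minimax = 5, there is a saddle point and the value is 5.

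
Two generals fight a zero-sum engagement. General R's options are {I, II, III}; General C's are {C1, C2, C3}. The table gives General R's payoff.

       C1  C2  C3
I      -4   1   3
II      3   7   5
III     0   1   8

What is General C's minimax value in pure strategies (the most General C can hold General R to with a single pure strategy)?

Column maxima: C1 → 3, C2 → 7, C3 → 8.
The smallest of these is 3.

3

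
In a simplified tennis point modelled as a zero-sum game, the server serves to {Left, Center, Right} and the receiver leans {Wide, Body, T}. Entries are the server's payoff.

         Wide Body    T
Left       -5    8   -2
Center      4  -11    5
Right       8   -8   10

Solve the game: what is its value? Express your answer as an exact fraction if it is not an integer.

Row minima: Left → -5, Center → -11, Right → -8; maximin = -5.
Column maxima: Wide → 8, Body → 8, T → 10; minimax = 8.
-5 ≠ 8, so there is no saddle point; optimal play is mixed.
Center is strictly dominated by Right, so the server never plays it.
T is strictly dominated by Wide (it gives the server strictly more in every row), so the receiver never plays it.
On the remaining 2×2 (Left, Right vs Wide, Body):
Let the server play Left with probability p. Expected payoff against Wide: (-5)p + 8(1−p) = −13p + 8; against Body: 8p + (-8)(1−p) = 16p − 8.
Setting these equal: −13p + 8 = 16p − 8 ⇒ −29p = -16 ⇒ p = 16/29, and the value is (-13)·(16/29) + 8 = 24/29.
For the receiver: with q = P(Wide), equating Left's and Right's payoffs gives −13q + 8 = 16q − 8 ⇒ q = 16/29.

24/29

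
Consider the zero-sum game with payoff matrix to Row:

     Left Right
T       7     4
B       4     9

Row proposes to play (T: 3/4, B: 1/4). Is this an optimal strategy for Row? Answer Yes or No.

No

Against Left this mix gives (3/4)·7 + (1/4)·4 = 25/4.
Against Right this mix gives (3/4)·4 + (1/4)·9 = 21/4.
Column will play Right, holding Row to 21/4. Shifting weight toward the row that does better against Right would raise this floor (the equalizing mix achieves 47/8 against both Right and Left), so the proposed strategy is not optimal.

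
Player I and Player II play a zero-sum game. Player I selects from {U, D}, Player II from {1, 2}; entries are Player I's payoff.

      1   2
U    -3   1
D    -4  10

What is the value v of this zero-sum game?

-3

Row minima: U → -3, D → -4; maximin = -3.
Column maxima: 1 → -3, 2 → 10; minimax = -3.
Since maximin = minimax = -3, there is a saddle point and the value is -3.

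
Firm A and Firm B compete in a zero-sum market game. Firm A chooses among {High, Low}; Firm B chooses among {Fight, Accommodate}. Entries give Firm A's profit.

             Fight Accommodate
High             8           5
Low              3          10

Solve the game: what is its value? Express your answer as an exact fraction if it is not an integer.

Row minima: High → 5, Low → 3; maximin = 5.
Column maxima: Fight → 8, Accommodate → 10; minimax = 8.
5 ≠ 8, so there is no saddle point; optimal play is mixed.
Let Firm A play High with probability p. Expected payoff against Fight: 8p + 3(1−p) = 5p + 3; against Accommodate: 5p + 10(1−p) = −5p + 10.
Setting these equal: 5p + 3 = −5p + 10 ⇒ 10p = 7 ⇒ p = 7/10, and the value is (5)·(7/10) + 3 = 13/2.
For Firm B: with q = P(Fight), equating High's and Low's payoffs gives 3q + 5 = −7q + 10 ⇒ q = 1/2.

13/2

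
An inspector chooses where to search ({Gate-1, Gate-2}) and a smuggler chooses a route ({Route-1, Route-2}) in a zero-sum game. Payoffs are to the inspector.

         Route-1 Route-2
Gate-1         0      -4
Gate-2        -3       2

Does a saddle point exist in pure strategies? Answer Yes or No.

Row minima: Gate-1 → -4, Gate-2 → -3; maximin = -3.
Column maxima: Route-1 → 0, Route-2 → 2; minimax = 0.
-3 ≠ 0, so no pure-strategy equilibrium exists.

No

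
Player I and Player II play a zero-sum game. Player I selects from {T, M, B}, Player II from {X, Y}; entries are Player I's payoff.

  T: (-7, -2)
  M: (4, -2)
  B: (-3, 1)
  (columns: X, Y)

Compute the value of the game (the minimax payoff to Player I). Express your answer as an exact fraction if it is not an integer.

-1/5

Row minima: T → -7, M → -2, B → -3; maximin = -2.
Column maxima: X → 4, Y → 1; minimax = 1.
-2 ≠ 1, so there is no saddle point; optimal play is mixed.
T is strictly dominated by B, so Player I never plays it.
On the remaining 2×2 (M, B vs X, Y):
Let Player I play M with probability p. Expected payoff against X: 4p + (-3)(1−p) = 7p − 3; against Y: (-2)p + 1(1−p) = −3p + 1.
Setting these equal: 7p − 3 = −3p + 1 ⇒ 10p = 4 ⇒ p = 2/5, and the value is (7)·(2/5) − 3 = -1/5.
For Player II: with q = P(X), equating M's and B's payoffs gives 6q − 2 = −4q + 1 ⇒ q = 3/10.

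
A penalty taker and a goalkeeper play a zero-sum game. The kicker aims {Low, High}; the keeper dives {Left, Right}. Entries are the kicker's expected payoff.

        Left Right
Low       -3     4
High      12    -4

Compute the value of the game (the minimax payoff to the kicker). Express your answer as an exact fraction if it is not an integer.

36/23

Row minima: Low → -3, High → -4; maximin = -3.
Column maxima: Left → 12, Right → 4; minimax = 4.
-3 ≠ 4, so there is no saddle point; optimal play is mixed.
Let the kicker play Low with probability p. Expected payoff against Left: (-3)p + 12(1−p) = −15p + 12; against Right: 4p + (-4)(1−p) = 8p − 4.
Setting these equal: −15p + 12 = 8p − 4 ⇒ −23p = -16 ⇒ p = 16/23, and the value is (-15)·(16/23) + 12 = 36/23.
For the keeper: with q = P(Left), equating Low's and High's payoffs gives −7q + 4 = 16q − 4 ⇒ q = 8/23.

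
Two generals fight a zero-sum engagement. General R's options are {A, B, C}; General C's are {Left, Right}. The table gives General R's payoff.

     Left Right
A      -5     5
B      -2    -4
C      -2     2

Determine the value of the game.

-2

Row minima: A → -5, B → -4, C → -2; maximin = -2.
Column maxima: Left → -2, Right → 5; minimax = -2.
Since maximin = minimax = -2, there is a saddle point and the value is -2.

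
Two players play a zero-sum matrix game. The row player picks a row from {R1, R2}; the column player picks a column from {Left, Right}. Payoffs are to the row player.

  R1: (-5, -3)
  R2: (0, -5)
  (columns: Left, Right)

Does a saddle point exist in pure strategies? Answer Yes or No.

No

Row minima: R1 → -5, R2 → -5; maximin = -5.
Column maxima: Left → 0, Right → -3; minimax = -3.
-5 ≠ -3, so no pure-strategy equilibrium exists.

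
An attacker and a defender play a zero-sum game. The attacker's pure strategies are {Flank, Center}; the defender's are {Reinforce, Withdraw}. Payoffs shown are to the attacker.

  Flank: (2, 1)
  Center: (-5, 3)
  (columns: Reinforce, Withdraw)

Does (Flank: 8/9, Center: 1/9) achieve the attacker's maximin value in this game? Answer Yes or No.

Yes

Against Reinforce this mix gives (8/9)·2 + (1/9)·(-5) = 11/9.
Against Withdraw this mix gives (8/9)·1 + (1/9)·3 = 11/9.
All of the defender's active replies (Reinforce, Withdraw) yield 11/9, and no column does worse for the attacker. The mix makes the defender indifferent and guarantees 11/9, so it is optimal.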